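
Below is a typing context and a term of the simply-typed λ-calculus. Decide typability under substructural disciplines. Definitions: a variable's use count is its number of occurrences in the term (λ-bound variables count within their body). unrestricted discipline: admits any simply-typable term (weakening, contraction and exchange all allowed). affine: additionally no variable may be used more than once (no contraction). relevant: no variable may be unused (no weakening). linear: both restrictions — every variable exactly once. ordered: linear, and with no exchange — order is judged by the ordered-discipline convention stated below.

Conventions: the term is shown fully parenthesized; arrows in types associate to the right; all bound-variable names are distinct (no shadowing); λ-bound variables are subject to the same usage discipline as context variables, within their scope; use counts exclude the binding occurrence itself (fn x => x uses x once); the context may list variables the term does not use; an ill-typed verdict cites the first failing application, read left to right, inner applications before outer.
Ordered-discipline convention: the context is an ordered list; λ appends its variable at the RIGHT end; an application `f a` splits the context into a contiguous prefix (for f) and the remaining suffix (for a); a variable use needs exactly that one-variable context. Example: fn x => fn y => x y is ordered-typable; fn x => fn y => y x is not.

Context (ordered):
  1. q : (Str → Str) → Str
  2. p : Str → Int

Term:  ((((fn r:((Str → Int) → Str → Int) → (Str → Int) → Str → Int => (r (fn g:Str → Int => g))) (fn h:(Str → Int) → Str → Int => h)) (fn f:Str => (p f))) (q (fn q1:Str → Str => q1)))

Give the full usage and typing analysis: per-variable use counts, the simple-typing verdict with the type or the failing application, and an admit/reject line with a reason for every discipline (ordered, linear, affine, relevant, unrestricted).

use counts: q=1, p=1, r [bound]=1, g [bound]=1, h [bound]=1, f [bound]=1, q1 [bound]=1
use order (left to right): r, g, h, p, f, q, q1
typing: ill-typed: a function awaiting Str → Str gets (Str → Str) → Str → Str
ordered ✗ (fails simple typing)
linear ✗ (a type mismatch blocks all five)
affine ✗ (the type mismatch rejects it)
relevant ✗ (not simply typable)
unrestricted ✗ (fails simple typing)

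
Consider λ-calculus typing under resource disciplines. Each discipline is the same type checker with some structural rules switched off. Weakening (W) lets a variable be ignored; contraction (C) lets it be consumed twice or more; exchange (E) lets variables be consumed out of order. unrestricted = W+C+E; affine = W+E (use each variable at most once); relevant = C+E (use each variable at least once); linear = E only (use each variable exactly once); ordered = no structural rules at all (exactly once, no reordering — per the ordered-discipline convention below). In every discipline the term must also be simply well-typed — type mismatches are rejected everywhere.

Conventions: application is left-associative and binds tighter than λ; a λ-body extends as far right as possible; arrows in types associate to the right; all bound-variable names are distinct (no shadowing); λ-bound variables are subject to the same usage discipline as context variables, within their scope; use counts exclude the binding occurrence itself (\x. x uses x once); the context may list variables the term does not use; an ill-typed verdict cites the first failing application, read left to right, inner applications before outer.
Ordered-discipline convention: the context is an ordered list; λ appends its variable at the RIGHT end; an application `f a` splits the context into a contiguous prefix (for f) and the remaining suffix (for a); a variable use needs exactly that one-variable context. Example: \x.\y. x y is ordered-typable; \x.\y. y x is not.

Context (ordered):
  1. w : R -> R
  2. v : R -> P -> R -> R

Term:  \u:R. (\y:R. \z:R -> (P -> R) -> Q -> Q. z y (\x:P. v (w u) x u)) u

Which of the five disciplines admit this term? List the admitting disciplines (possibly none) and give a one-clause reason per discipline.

admitting disciplines: relevant, unrestricted
usage: w: 1×; v: 1×; u (λ-bound): 3×; y (λ-bound): 1×; z (λ-bound): 1×; x (λ-bound): 1×
uses in reading order: z, y, v, w, u, x, u, u
typing: ✓ — R -> (R -> (P -> R) -> Q -> Q) -> Q -> Q
ordered: ✗ — u ×3 used more than once (contraction)
linear: ✗ — u ×3 used more than once (contraction)
affine: ✗ — u ×3 used more than once (contraction)
relevant: ✓ — none of w, v, u, y, z, x goes unused
unrestricted: ✓ — well-typed at R -> (R -> (P -> R) -> Q -> Q) -> Q -> Q; no restrictions here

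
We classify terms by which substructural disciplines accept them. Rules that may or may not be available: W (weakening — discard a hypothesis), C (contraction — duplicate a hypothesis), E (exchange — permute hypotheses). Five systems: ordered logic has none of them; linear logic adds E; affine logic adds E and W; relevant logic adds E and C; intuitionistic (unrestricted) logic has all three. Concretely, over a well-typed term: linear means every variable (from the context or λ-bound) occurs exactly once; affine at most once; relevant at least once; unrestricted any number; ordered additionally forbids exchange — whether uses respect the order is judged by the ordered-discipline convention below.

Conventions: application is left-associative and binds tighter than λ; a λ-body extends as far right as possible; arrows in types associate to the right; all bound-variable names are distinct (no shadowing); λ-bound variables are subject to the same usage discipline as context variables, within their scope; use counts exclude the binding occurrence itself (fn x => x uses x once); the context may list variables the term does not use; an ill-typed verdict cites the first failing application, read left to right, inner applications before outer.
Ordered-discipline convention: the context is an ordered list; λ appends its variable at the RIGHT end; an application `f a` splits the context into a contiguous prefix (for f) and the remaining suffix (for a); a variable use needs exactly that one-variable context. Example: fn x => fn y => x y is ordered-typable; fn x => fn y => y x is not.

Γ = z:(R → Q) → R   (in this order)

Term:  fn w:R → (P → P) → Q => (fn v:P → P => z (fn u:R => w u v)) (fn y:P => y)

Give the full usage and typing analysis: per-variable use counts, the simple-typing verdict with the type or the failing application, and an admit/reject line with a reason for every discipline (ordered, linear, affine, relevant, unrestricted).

use counts: z ×1, w (bound) ×1, v (bound) ×1, u (bound) ×1, y (bound) ×1
uses in reading order: z, w, u, v, y
typing: well-typed — term : (R → (P → P) → Q) → R
ordered: ✗, no ordered split (uses run z, w, u, v, y)
linear: ✓, single use per variable (z, w, v, u, y)
affine: ✓, no duplicate uses among z, w, v, u, y
relevant: ✓, none of z, w, v, u, y goes unused
unrestricted: ✓, typability at (R → (P → P) → Q) → R is all that's needed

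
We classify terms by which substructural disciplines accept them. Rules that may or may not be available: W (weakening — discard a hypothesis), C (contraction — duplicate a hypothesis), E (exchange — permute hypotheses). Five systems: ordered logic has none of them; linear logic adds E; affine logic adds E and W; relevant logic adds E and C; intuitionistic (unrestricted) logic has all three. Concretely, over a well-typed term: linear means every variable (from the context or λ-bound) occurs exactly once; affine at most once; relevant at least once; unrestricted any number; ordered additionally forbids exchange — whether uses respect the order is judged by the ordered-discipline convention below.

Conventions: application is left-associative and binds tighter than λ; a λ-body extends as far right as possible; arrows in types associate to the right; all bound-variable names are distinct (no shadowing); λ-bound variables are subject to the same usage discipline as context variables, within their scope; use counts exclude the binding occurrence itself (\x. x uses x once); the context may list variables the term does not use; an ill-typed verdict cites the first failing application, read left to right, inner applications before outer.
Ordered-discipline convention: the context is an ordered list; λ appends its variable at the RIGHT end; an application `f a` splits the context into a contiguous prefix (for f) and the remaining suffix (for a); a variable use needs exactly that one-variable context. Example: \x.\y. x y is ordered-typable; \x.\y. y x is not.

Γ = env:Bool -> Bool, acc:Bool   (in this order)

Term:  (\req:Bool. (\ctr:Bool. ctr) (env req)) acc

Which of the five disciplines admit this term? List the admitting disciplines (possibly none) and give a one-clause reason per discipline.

admitting disciplines: ordered, linear, affine, relevant, unrestricted
usage: env: 1×; acc: 1×; req (bound): 1×; ctr (bound): 1×
order of uses: ctr, env, req, acc
typing: the term checks, with type Bool
ordered ✓ (env, acc, req, ctr: once each, no exchange needed)
linear ✓ (exactly-once usage across env, acc, req, ctr)
affine ✓ (none of env, acc, req, ctr used more than once)
relevant ✓ (every one of env, acc, req, ctr appears)
unrestricted ✓ (well-typed at Bool; no restrictions here)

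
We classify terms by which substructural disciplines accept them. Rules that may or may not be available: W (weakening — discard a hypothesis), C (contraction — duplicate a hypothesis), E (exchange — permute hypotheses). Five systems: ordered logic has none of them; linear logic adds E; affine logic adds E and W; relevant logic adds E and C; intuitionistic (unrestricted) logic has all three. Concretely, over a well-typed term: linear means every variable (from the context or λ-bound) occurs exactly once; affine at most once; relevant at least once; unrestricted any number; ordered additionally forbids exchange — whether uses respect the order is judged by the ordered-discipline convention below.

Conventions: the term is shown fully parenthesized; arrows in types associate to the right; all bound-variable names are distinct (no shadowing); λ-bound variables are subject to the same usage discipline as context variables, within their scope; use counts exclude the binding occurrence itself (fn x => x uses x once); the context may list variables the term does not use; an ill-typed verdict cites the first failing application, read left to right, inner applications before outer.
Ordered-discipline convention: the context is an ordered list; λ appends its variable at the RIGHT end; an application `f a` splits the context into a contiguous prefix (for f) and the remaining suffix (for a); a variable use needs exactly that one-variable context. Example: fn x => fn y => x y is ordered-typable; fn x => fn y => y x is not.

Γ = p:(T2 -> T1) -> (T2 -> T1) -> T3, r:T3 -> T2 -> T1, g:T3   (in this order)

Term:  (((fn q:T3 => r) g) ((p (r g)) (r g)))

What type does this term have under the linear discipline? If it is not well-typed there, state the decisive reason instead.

not well-typed under linear — needs contraction — r ×3, g ×3; q left unused
use counts: p: 1; r: 3; g: 3; q (λ-bound): 0
order of uses: r, g, p, r, g, r, g
typing: well-typed — term : T2 -> T1
all disciplines: ordered ✗ | linear ✗ | affine ✗ | relevant ✗ | unrestricted ✓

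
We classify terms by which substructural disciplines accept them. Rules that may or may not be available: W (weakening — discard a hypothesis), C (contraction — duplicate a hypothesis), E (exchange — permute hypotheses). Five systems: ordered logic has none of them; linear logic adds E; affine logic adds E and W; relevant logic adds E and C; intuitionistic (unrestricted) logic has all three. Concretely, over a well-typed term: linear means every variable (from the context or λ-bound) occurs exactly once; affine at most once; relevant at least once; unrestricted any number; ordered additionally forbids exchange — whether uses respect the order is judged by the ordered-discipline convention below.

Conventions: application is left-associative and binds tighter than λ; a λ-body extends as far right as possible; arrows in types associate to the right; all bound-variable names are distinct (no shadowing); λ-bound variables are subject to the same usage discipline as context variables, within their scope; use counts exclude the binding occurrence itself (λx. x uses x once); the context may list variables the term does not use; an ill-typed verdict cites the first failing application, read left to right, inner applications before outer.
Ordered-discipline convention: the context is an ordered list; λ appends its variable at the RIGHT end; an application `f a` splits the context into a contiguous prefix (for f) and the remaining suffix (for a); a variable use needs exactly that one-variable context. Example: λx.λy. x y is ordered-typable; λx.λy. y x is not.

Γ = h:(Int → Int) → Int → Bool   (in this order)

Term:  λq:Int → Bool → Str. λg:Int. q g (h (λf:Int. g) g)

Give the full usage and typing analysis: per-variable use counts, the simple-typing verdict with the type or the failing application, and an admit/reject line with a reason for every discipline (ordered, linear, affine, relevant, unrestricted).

variable uses: h=1; q (λ-bound)=1; g (λ-bound)=3; f (λ-bound)=0
uses in reading order: q, g, h, g, g
typing: the term checks, with type (Int → Bool → Str) → Int → Str
ordered ✗ (repeated use of g ×3; needs weakening: f unused)
linear ✗ (repeated use of g ×3; needs weakening: f unused)
affine ✗ (repeated use of g ×3)
relevant ✗ (needs weakening: f unused)
unrestricted ✓ (typability at (Int → Bool → Str) → Int → Str is all that's needed)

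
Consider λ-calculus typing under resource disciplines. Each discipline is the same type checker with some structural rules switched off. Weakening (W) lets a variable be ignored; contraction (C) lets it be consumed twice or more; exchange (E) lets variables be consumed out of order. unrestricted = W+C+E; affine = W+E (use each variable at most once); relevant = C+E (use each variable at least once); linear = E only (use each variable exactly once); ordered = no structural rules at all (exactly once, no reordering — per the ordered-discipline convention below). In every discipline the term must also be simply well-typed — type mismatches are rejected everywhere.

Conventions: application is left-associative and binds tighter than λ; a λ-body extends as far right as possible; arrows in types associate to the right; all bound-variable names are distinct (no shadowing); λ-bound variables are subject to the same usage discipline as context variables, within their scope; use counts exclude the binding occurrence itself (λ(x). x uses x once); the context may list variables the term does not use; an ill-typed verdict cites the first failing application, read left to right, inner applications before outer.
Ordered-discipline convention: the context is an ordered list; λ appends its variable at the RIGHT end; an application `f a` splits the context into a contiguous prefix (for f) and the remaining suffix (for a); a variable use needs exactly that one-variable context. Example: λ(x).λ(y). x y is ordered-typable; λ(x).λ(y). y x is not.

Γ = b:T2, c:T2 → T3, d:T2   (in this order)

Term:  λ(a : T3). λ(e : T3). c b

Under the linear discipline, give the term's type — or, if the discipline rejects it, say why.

not well-typed under linear — d, a, e left unused
variable uses: b=1, c=1, d=0, a (λ-bound)=0, e (λ-bound)=0
order of uses: c, b
typing: well-typed at T3 → T3 → T3
all disciplines: ordered ✗; linear ✗; affine ✓; relevant ✗; unrestricted ✓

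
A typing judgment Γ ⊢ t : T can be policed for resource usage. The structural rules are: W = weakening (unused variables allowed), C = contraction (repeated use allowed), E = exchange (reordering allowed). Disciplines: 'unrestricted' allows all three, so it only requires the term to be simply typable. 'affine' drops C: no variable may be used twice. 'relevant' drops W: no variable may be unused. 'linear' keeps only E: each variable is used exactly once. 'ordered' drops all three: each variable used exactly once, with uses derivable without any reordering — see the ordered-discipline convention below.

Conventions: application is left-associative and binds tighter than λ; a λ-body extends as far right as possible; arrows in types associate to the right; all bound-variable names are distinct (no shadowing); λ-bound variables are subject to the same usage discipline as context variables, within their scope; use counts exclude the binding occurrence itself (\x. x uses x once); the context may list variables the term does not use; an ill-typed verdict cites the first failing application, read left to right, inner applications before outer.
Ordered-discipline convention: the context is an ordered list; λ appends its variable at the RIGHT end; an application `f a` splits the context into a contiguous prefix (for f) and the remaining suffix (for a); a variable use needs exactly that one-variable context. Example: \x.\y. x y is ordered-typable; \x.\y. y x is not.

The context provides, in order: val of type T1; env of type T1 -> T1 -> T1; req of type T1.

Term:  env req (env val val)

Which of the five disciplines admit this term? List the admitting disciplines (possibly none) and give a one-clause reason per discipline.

admitted by: relevant, unrestricted
use counts: val=2, env=2, req=1
uses in reading order: env, req, env, val, val
typing: ✓ — T1
ordered: ✗ — val ×2, env ×2 used more than once (contraction)
linear: ✗ — val ×2, env ×2 used more than once (contraction)
affine: ✗ — val ×2, env ×2 used more than once (contraction)
relevant: ✓ — none of val, env, req goes unused
unrestricted: ✓ — typability at T1 is all that's needed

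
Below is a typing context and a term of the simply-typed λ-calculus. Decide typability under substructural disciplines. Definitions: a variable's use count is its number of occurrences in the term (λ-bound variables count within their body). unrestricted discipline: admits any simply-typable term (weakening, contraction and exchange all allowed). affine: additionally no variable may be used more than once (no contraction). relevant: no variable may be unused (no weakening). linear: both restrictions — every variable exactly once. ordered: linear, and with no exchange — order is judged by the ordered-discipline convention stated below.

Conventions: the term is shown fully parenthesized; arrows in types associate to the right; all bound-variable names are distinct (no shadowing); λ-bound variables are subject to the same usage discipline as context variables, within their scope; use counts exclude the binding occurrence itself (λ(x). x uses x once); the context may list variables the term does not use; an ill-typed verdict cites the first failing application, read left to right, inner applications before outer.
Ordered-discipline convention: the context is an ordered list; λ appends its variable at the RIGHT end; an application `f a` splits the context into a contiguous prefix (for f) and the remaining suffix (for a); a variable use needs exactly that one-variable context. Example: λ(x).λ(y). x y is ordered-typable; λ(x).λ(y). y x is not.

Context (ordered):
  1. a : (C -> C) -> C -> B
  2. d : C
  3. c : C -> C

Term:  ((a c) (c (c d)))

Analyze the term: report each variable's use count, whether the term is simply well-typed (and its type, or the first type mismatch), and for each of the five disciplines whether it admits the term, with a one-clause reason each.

use counts: a=1; d=1; c=3
left-to-right use order: a, c, c, c, d
typing: the term checks, with type B
ordered: ✗ — repeated use of c ×3
linear: ✗ — repeated use of c ×3
affine: ✗ — repeated use of c ×3
relevant: ✓ — none of a, d, c goes unused
unrestricted: ✓ — well-typed at B; no restrictions here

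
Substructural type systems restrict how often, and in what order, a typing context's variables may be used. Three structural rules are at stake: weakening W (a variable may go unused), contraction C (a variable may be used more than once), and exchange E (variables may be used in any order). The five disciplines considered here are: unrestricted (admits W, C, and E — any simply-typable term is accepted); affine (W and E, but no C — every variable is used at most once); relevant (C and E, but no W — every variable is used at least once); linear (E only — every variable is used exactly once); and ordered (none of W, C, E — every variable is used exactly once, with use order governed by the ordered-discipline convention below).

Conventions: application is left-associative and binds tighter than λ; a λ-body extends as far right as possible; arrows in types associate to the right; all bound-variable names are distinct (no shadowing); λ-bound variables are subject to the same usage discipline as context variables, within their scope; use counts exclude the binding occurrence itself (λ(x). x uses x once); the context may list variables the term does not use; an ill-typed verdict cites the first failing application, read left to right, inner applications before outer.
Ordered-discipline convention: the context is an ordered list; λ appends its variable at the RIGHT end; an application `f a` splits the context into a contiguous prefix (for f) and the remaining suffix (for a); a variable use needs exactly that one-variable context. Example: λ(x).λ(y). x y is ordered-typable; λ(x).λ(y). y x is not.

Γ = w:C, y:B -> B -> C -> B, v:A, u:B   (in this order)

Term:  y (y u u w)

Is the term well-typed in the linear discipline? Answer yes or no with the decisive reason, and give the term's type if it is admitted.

no — y ×2, u ×2 used more than once (contraction); v never used (weakening)
counts: w: 1×, y: 2×, v: 0×, u: 2×
order of uses: y, y, u, u, w
typing: ✓ — B -> C -> B
all disciplines: ordered ✗ · linear ✗ · affine ✗ · relevant ✗ · unrestricted ✓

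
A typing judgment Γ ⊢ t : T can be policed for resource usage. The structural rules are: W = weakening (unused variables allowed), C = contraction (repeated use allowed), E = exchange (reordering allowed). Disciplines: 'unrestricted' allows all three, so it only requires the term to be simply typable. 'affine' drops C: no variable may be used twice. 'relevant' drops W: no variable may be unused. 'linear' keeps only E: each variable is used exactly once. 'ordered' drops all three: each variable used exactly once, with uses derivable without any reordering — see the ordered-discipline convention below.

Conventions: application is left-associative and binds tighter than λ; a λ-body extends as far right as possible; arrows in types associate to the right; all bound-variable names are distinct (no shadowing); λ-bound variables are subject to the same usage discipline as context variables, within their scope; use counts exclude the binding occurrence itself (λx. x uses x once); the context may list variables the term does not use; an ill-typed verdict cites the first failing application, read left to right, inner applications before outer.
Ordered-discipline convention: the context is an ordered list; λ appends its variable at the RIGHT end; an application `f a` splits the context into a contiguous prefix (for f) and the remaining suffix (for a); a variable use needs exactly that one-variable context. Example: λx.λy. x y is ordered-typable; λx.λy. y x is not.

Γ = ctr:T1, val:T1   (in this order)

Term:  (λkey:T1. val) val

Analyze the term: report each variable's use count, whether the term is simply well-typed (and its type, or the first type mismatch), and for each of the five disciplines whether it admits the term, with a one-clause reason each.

usage: ctr=0, val=2, key (λ-bound)=0
order of uses: val, val
typing: well-typed — term : T1
ordered: ✗ — uses contraction: val ×2; unused: ctr, key — weakening required
linear: ✗ — uses contraction: val ×2; unused: ctr, key — weakening required
affine: ✗ — uses contraction: val ×2
relevant: ✗ — unused: ctr, key — weakening required
unrestricted: ✓ — well-typed at T1; no restrictions here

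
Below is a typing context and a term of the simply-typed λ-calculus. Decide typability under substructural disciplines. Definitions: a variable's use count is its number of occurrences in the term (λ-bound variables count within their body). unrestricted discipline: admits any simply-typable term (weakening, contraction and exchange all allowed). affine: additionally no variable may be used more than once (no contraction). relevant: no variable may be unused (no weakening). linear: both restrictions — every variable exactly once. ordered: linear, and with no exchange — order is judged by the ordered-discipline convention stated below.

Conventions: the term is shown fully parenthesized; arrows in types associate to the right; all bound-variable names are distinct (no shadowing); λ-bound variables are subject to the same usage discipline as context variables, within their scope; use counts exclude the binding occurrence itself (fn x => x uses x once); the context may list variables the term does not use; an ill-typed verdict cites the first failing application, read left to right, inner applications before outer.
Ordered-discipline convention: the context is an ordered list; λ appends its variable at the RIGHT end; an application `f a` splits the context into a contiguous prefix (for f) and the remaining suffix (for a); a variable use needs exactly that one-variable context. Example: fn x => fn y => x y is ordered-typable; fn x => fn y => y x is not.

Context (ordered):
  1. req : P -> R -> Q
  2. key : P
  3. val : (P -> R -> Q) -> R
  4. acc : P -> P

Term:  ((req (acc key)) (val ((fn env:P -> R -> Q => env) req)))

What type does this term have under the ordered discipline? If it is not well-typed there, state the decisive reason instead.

not well-typed under ordered — repeated use of req ×2
use counts: req=2; key=1; val=1; acc=1; env (bound)=1
use order (left to right): req, acc, key, val, env, req
typing: well-typed at Q
summary: ordered ✗ · linear ✗ · affine ✗ · relevant ✓ · unrestricted ✓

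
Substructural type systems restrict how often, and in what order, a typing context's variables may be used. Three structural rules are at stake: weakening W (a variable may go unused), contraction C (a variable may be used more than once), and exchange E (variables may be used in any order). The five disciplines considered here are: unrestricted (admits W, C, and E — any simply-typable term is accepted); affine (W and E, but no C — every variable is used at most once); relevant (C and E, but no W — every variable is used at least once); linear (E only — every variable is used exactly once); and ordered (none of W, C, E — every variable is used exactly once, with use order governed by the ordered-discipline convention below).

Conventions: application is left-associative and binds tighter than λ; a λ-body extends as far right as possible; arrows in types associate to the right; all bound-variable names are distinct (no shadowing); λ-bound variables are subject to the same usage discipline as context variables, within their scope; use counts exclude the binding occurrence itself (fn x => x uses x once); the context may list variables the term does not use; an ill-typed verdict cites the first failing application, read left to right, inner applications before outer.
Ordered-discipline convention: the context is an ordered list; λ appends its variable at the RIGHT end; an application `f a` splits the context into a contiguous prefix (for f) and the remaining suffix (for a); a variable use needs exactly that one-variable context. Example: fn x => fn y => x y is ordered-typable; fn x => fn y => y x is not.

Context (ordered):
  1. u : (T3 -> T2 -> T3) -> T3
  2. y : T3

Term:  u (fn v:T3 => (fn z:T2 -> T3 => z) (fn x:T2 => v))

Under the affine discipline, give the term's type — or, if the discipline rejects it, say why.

term : T3
counts: u: 1×; y: 0×; v (bound): 1×; z (bound): 1×; x (bound): 0×
left-to-right use order: u, z, v
typing: well-typed at T3
across the five disciplines: ordered ✗ | linear ✗ | affine ✓ | relevant ✗ | unrestricted ✓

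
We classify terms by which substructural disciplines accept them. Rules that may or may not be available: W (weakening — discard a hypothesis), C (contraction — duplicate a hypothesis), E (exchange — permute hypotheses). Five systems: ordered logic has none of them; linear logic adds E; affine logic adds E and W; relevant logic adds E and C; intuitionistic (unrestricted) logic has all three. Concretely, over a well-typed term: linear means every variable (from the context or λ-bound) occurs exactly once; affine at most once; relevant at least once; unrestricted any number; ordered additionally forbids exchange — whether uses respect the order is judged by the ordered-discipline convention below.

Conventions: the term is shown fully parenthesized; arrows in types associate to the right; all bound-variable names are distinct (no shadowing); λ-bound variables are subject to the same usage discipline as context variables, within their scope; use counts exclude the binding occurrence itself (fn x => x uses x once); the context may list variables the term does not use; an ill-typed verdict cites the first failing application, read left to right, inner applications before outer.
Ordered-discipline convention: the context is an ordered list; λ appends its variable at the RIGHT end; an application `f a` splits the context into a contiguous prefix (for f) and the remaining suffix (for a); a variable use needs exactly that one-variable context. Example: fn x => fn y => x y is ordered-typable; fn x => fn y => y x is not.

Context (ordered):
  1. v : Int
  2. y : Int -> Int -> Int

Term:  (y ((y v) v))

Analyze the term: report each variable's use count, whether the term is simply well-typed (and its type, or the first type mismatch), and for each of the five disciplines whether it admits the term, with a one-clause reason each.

variable uses: v=2; y=2
uses in reading order: y, y, v, v
typing: ✓ — Int -> Int
ordered: ✗, repeated use of v ×2, y ×2
linear: ✗, repeated use of v ×2, y ×2
affine: ✗, repeated use of v ×2, y ×2
relevant: ✓, every one of v, y appears
unrestricted: ✓, well-typed at Int -> Int; no restrictions here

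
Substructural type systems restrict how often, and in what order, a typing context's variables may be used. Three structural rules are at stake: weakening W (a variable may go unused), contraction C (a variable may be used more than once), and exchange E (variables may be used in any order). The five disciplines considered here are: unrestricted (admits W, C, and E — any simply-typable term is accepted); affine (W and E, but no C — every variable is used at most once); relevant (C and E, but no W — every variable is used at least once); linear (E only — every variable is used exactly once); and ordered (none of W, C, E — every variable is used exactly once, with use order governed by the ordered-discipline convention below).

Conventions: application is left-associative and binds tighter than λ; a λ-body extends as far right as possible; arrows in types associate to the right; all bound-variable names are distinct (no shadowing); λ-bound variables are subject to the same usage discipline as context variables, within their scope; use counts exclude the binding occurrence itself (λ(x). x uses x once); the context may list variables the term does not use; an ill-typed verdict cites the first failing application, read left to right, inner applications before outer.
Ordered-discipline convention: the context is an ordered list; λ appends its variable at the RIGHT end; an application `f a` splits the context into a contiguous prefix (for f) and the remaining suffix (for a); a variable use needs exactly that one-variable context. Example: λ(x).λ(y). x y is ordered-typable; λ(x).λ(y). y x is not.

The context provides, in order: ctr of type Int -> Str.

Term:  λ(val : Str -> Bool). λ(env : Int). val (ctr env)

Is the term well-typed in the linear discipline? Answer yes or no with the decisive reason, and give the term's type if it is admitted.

yes — exactly-once usage across ctr, val, env; term : (Str -> Bool) -> Int -> Bool
counts: ctr: 1×; val (bound): 1×; env (bound): 1×
order of uses: val, ctr, env
typing: ✓ — (Str -> Bool) -> Int -> Bool
all disciplines: ordered ✗; linear ✓; affine ✓; relevant ✓; unrestricted ✓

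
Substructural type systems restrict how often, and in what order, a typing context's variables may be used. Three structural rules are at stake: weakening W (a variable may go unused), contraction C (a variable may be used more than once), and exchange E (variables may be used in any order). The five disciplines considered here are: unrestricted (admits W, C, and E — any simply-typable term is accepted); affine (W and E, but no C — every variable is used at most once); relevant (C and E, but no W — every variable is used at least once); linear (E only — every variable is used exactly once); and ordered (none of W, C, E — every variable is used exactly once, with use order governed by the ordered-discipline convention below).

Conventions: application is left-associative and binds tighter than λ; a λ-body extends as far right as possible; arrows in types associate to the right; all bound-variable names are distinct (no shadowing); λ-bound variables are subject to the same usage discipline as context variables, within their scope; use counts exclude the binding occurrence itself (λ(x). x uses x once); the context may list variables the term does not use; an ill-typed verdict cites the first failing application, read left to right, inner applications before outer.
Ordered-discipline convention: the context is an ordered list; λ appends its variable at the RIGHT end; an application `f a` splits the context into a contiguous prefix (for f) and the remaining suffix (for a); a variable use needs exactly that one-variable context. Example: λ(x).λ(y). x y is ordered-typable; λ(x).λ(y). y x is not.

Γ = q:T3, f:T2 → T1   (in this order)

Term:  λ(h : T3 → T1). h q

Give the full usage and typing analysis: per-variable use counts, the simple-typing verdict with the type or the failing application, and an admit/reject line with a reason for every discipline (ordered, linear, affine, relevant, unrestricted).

usage: q ×1; f ×0; h [bound] ×1
uses in reading order: h, q
typing: the term checks, with type (T3 → T1) → T1
ordered: ✗, f never used (weakening)
linear: ✗, f never used (weakening)
affine: ✓, q, f, h: no repeats, contraction unneeded
relevant: ✗, f never used (weakening)
unrestricted: ✓, typability at (T3 → T1) → T1 is all that's needed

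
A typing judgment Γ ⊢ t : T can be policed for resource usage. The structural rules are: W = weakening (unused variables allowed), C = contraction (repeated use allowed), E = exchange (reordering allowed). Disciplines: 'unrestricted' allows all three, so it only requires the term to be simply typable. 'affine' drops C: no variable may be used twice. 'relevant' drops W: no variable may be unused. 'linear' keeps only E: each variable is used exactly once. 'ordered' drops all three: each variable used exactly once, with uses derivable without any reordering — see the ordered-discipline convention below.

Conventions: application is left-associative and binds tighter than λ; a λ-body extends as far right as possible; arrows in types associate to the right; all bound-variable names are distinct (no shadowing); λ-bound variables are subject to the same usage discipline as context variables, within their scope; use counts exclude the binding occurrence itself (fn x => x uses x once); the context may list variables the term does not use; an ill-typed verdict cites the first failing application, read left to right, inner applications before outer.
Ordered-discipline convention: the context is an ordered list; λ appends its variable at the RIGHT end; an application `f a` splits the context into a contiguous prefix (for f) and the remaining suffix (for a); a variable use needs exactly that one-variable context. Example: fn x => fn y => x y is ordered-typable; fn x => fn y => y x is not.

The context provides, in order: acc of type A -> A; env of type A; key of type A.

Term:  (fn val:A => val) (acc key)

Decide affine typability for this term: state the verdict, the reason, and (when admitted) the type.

yes — at most one use each (acc, env, key, val); term : A
variable uses: acc ×1, env ×0, key ×1, val (λ-bound) ×1
uses in reading order: val, acc, key
typing: the term checks, with type A
across the five disciplines: ordered ✗ | linear ✗ | affine ✓ | relevant ✗ | unrestricted ✓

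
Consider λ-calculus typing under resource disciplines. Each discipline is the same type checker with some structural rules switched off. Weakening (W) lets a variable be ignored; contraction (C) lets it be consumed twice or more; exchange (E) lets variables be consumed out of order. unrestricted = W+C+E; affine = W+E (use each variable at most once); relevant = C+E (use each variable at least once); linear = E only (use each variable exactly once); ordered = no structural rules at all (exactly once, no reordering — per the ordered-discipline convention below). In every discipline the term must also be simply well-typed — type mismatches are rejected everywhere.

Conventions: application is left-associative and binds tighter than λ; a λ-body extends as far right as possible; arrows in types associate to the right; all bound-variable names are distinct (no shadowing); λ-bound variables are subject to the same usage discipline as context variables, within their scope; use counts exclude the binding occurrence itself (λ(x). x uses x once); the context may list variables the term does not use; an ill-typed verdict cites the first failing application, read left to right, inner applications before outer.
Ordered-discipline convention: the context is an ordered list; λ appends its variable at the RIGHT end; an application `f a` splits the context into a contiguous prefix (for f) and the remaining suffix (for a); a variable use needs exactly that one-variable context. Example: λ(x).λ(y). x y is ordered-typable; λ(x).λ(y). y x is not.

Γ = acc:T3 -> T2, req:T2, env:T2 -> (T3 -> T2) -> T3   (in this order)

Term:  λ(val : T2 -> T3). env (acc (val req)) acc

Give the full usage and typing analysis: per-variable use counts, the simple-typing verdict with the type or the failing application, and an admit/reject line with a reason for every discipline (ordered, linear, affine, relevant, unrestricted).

counts: acc: 2×; req: 1×; env: 1×; val (λ-bound): 1×
left-to-right use order: env, acc, val, req, acc
typing: well-typed at (T2 -> T3) -> T3
ordered ✗ (needs contraction — acc ×2)
linear ✗ (needs contraction — acc ×2)
affine ✗ (needs contraction — acc ×2)
relevant ✓ (acc, req, env, val: all used, weakening unneeded)
unrestricted ✓ (well-typed at (T2 -> T3) -> T3; no restrictions here)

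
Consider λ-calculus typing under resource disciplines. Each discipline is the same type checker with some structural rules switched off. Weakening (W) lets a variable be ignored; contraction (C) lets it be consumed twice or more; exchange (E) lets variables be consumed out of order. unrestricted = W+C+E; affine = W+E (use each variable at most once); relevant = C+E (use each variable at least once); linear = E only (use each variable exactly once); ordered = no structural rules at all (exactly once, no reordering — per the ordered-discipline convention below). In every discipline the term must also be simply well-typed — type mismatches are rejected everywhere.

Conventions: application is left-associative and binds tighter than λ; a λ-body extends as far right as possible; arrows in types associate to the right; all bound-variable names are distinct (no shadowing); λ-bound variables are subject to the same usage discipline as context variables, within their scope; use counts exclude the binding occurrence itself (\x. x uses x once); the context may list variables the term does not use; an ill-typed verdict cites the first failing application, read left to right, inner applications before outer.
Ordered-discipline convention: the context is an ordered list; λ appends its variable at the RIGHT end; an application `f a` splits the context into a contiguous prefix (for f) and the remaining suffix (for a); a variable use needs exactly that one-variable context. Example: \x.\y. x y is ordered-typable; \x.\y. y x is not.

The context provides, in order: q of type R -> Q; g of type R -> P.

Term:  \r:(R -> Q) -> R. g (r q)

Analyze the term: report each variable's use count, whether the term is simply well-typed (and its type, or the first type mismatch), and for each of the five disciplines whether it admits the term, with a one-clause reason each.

counts: q ×1, g ×1, r [bound] ×1
uses in reading order: g, r, q
typing: ✓ — ((R -> Q) -> R) -> P
ordered ✗ (use order g, r, q needs exchange)
linear ✓ (q, g, r: one use apiece)
affine ✓ (at most one use each (q, g, r))
relevant ✓ (none of q, g, r goes unused)
unrestricted ✓ (typability at ((R -> Q) -> R) -> P is all that's needed)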